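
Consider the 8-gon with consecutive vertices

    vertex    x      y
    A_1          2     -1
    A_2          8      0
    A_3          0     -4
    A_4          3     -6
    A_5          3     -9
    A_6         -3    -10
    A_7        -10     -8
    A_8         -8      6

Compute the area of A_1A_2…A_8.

Apply the shoelace (surveyor's) formula: 2A = Σ (x_i·y_{i+1} − x_{i+1}·y_i), indices taken mod 8.
Cross-terms: 8, -32, 12, -9, -57, -76, -124, -4  ⇒  Σ = -282
Area = |Σ|/2 = 141.

141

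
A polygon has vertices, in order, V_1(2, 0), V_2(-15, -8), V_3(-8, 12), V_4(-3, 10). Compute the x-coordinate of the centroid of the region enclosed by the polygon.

-527/81

Apply the surveyor's formula. First the cross-terms c_i = x_i·y_{i+1} − x_{i+1}·y_i:
  -16, -244, -44, -20  ⇒  2A = -324, A = -162.
Then Σ (x_i + x_{i+1})·c_i = 6324, so x̄ = 6324 / (6·(-162)) = -527/81.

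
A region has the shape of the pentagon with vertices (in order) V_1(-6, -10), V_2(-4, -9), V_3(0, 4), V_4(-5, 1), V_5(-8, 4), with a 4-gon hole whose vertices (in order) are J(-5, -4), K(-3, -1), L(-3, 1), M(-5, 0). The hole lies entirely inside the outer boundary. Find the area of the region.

Outer boundary:
Apply the shoelace (surveyor's) formula: 2A = Σ (x_i·y_{i+1} − x_{i+1}·y_i), indices taken mod 5.
Σ = (14) + (-16) + (20) + (-12) + (104) = 110
Area = |Σ|/2 = 55.
Hole:
J→K: (-5)(-1) − (-3)(-4) = -7
K→L: (-3)(1) − (-3)(-1) = -6
L→M: (-3)(0) − (-5)(1) = 5
M→J: (-5)(-4) − (-5)(0) = 20
Σ = 12
Area = |Σ|/2 = 6.
Net area = 55 − 6 = 49.

49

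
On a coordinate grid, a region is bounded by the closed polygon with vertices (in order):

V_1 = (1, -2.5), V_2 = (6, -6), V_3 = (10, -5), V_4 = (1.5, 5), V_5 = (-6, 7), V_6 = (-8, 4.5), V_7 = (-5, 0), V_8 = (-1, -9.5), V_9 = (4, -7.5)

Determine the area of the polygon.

139.5

Apply the shoelace (surveyor's) formula: 2A = Σ (x_i·y_{i+1} − x_{i+1}·y_i), indices taken mod 9.
Cross-terms: 9, 30, 57.5, 40.5, 29, 22.5, 47.5, 45.5, -2.5  ⇒  Σ = 279
Area = |Σ|/2 = 139.5.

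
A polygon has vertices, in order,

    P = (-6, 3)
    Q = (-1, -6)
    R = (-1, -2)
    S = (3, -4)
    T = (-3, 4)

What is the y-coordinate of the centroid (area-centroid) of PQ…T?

-2/9

Apply the shoelace (surveyor's) formula. First the cross-terms c_i = x_i·y_{i+1} − x_{i+1}·y_i:
  39, -4, 10, 0, 15  ⇒  2A = 60, A = 30.
Then Σ (y_i + y_{i+1})·c_i = -40, so ȳ = -40 / (6·30) = -2/9.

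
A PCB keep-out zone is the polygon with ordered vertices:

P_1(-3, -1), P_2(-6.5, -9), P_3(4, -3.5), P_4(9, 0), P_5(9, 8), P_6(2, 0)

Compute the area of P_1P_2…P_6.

P_1→P_2: (-3)(-9) − (-6.5)(-1) = 20.5
P_2→P_3: (-6.5)(-3.5) − (4)(-9) = 58.75
P_3→P_4: (4)(0) − (9)(-3.5) = 31.5
P_4→P_5: (9)(8) − (9)(0) = 72
P_5→P_6: (9)(0) − (2)(8) = -16
P_6→P_1: (2)(-1) − (-3)(0) = -2
Σ = 164.75
Area = |Σ|/2 = 82.375.

82.375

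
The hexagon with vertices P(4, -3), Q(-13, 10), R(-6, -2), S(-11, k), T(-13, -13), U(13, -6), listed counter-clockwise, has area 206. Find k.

-4

Write out the shoelace sum; only the two edges meeting at S involve k:
2·Area = [((-6)·k − (-11)·(-2)) + ((-11)·(-13) − (-13)·k)] + 319
       = 7·k + 440 = 412
⇒ k = -4.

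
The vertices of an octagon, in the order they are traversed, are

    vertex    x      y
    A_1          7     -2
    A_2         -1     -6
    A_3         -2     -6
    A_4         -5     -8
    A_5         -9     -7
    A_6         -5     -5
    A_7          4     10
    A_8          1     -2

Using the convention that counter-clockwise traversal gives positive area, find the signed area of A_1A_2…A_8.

-63.5

Apply the shoelace (surveyor's) formula: 2A = Σ (x_i·y_{i+1} − x_{i+1}·y_i), indices taken mod 8.
A_1→A_2: (7)(-6) − (-1)(-2) = -44
A_2→A_3: (-1)(-6) − (-2)(-6) = -6
A_3→A_4: (-2)(-8) − (-5)(-6) = -14
A_4→A_5: (-5)(-7) − (-9)(-8) = -37
A_5→A_6: (-9)(-5) − (-5)(-7) = 10
A_6→A_7: (-5)(10) − (4)(-5) = -30
A_7→A_8: (4)(-2) − (1)(10) = -18
A_8→A_1: (1)(-2) − (7)(-2) = 12
Σ = -127
Signed area = Σ/2 = -63.5 (negative ⇒ clockwise traversal).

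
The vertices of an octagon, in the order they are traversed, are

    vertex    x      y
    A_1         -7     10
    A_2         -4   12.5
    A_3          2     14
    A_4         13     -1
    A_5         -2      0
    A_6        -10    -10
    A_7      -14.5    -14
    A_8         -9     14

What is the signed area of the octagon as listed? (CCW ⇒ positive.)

Apply the shoelace formula: 2A = Σ (x_i·y_{i+1} − x_{i+1}·y_i), indices taken mod 8.
Σ = (-47.5) + (-81) + (-184) + (-2) + (20) + (-5) + (-329) + (8) = -620.5
Signed area = Σ/2 = -310.25 (negative ⇒ clockwise traversal).

-310.25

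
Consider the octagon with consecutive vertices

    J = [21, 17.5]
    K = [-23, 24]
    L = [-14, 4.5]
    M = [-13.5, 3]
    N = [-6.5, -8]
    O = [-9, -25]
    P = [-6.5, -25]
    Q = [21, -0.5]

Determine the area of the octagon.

Apply Gauss's area formula: 2A = Σ (x_i·y_{i+1} − x_{i+1}·y_i), indices taken mod 8.
Σ = (906.5) + (232.5) + (18.75) + (127.5) + (90.5) + (62.5) + (528.25) + (378) = 2344.5
Area = |Σ|/2 = 1172.25.

1172.25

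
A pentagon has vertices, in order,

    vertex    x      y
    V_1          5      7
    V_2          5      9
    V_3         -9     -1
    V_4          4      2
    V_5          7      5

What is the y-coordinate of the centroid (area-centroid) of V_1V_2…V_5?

Apply the shoelace formula. First the cross-terms c_i = x_i·y_{i+1} − x_{i+1}·y_i:
  10, 76, -14, 6, 24  ⇒  2A = 102, A = 51.
Then Σ (y_i + y_{i+1})·c_i = 1084, so ȳ = 1084 / (6·51) = 542/153.

542/153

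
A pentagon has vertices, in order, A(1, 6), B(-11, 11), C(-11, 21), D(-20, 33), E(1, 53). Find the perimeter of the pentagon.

114

|AB| = √((-12)² + (5)²) = √169 = 13
|BC| = √((0)² + (10)²) = √100 = 10
|CD| = √((-9)² + (12)²) = √225 = 15
|DE| = √((21)² + (20)²) = √841 = 29
|EA| = √((0)² + (-47)²) = √2209 = 47
Perimeter = 13 + 10 + 15 + 29 + 47 = 114.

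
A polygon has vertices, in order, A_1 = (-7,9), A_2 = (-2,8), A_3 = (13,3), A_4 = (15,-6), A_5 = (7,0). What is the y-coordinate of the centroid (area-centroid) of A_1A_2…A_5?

Apply Gauss's area formula. First the cross-terms c_i = x_i·y_{i+1} − x_{i+1}·y_i:
  -38, -110, -123, 42, 63  ⇒  2A = -166, A = -83.
Then Σ (y_i + y_{i+1})·c_i = -1172, so ȳ = -1172 / (6·(-83)) = 586/249.

586/249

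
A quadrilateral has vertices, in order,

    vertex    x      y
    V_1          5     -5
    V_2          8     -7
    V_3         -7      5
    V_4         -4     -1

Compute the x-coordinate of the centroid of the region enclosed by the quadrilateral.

Apply Gauss's area formula. First the cross-terms c_i = x_i·y_{i+1} − x_{i+1}·y_i:
  5, -9, 27, 25  ⇒  2A = 48, A = 24.
Then Σ (x_i + x_{i+1})·c_i = -216, so x̄ = -216 / (6·24) = -1.5.

-1.5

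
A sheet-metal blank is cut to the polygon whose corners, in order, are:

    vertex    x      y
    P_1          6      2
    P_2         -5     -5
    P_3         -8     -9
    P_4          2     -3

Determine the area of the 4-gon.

24.5

Apply the shoelace formula: 2A = Σ (x_i·y_{i+1} − x_{i+1}·y_i), indices taken mod 4.
Σ = (-20) + (5) + (42) + (22) = 49
Area = |Σ|/2 = 24.5.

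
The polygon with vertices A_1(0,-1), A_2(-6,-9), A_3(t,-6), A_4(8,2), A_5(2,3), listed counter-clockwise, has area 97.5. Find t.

9

The doubled signed area Σ (x_i y_{i+1} − x_{i+1} y_i) is linear in t.
With t=0 it equals 96; the coefficient of t is 11 (from the two edges through A_3).
So 11·t + 96 = 2·97.5 = 195 ⇒ t = 9.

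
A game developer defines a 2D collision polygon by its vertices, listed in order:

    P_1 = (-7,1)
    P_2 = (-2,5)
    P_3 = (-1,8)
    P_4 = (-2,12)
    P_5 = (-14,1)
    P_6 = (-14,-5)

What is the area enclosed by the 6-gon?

Σ = (-33) + (-11) + (4) + (166) + (84) + (-49) = 161
Area = |Σ|/2 = 80.5.

80.5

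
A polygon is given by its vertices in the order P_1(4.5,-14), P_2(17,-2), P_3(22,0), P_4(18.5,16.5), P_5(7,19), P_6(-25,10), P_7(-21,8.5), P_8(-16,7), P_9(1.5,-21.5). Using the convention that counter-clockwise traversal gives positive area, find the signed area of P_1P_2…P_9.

Apply Gauss's area formula: 2A = Σ (x_i·y_{i+1} − x_{i+1}·y_i), indices taken mod 9.
Cross-terms: 229, 44, 363, 236, 545, -2.5, -11, 333.5, 75.75  ⇒  Σ = 1812.75
Signed area = Σ/2 = 906.375 (positive ⇒ counter-clockwise traversal).

906.375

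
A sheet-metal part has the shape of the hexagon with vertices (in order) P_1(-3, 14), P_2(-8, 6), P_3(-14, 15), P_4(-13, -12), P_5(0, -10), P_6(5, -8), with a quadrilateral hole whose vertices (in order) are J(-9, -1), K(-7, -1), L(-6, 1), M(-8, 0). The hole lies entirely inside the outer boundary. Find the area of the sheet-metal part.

Outer boundary:
Apply Gauss's area formula: 2A = Σ (x_i·y_{i+1} − x_{i+1}·y_i), indices taken mod 6.
Σ = (94) + (-36) + (363) + (130) + (50) + (46) = 647
Area = |Σ|/2 = 323.5.
Hole:
Apply the surveyor's formula: 2A = Σ (x_i·y_{i+1} − x_{i+1}·y_i), indices taken mod 4.
Cross-terms: 2, -13, 8, 8  ⇒  Σ = 5
Area = |Σ|/2 = 2.5.
Net area = 323.5 − 2.5 = 321.

321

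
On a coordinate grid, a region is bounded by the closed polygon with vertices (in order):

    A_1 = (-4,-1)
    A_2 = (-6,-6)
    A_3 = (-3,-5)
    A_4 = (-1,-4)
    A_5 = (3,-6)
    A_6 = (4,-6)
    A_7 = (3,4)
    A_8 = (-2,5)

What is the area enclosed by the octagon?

70

Apply the surveyor's formula: 2A = Σ (x_i·y_{i+1} − x_{i+1}·y_i), indices taken mod 8.
Σ = (18) + (12) + (7) + (18) + (6) + (34) + (23) + (22) = 140
Area = |Σ|/2 = 70.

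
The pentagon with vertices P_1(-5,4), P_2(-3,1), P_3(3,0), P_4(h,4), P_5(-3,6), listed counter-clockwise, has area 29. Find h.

2

Write out the shoelace sum; only the two edges meeting at P_4 involve h:
2·Area = [(3·4 − h·0) + (h·6 − (-3)·4)] + 22
       = 6·h + 46 = 58
⇒ h = 2.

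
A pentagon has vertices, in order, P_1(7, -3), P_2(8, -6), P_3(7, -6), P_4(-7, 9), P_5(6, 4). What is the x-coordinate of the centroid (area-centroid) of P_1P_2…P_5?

292/131

Apply the shoelace formula. First the cross-terms c_i = x_i·y_{i+1} − x_{i+1}·y_i:
  -18, -6, 21, -82, -46  ⇒  2A = -131, A = -65.5.
Then Σ (x_i + x_{i+1})·c_i = -876, so x̄ = -876 / (6·(-65.5)) = 292/131.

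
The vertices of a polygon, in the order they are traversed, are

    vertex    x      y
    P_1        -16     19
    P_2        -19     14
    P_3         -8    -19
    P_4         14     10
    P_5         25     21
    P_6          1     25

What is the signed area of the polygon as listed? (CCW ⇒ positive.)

931.5

Σ = (137) + (473) + (186) + (44) + (604) + (419) = 1863
Signed area = Σ/2 = 931.5 (positive ⇒ counter-clockwise traversal).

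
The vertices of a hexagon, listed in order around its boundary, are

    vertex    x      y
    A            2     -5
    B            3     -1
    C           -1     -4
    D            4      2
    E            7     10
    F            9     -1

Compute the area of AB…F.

Σ = (13) + (-13) + (14) + (26) + (-97) + (-43) = -100
Area = |Σ|/2 = 50.

50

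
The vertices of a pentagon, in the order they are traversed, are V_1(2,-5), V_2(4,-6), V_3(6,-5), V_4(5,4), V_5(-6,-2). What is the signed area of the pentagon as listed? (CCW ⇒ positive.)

Apply the shoelace formula: 2A = Σ (x_i·y_{i+1} − x_{i+1}·y_i), indices taken mod 5.
V_1→V_2: (2)(-6) − (4)(-5) = 8
V_2→V_3: (4)(-5) − (6)(-6) = 16
V_3→V_4: (6)(4) − (5)(-5) = 49
V_4→V_5: (5)(-2) − (-6)(4) = 14
V_5→V_1: (-6)(-5) − (2)(-2) = 34
Σ = 121
Signed area = Σ/2 = 60.5 (positive ⇒ counter-clockwise traversal).

60.5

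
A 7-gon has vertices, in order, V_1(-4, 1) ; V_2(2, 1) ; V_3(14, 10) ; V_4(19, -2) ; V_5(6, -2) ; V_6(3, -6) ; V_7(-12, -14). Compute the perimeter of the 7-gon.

|V_1V_2| = √((6)² + (0)²) = √36 = 6
|V_2V_3| = √((12)² + (9)²) = √225 = 15
|V_3V_4| = √((5)² + (-12)²) = √169 = 13
|V_4V_5| = √((-13)² + (0)²) = √169 = 13
|V_5V_6| = √((-3)² + (-4)²) = √25 = 5
|V_6V_7| = √((-15)² + (-8)²) = √289 = 17
|V_7V_1| = √((8)² + (15)²) = √289 = 17
Perimeter = 6 + 15 + 13 + 13 + 5 + 17 + 17 = 86.

86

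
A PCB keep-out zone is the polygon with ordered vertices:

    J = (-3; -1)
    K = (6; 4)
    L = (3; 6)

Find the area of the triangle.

Σ = (-6) + (24) + (15) = 33
Area = |Σ|/2 = 16.5.

16.5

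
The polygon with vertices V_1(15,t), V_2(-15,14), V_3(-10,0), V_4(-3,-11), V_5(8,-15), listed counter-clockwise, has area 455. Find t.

4

Write out the shoelace sum; only the two edges meeting at V_1 involve t:
2·Area = [(8·t − 15·(-15)) + (15·14 − (-15)·t)] + 383
       = 23·t + 818 = 910
⇒ t = 4.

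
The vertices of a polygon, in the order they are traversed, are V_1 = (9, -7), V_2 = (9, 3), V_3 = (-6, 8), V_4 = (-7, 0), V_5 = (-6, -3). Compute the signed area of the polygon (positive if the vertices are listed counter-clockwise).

163

Σ = (90) + (90) + (56) + (21) + (69) = 326
Signed area = Σ/2 = 163 (positive ⇒ counter-clockwise traversal).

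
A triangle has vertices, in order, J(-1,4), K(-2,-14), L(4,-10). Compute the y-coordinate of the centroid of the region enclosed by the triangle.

-20/3

Apply the shoelace (surveyor's) formula. First the cross-terms c_i = x_i·y_{i+1} − x_{i+1}·y_i:
  22, 76, 6  ⇒  2A = 104, A = 52.
Then Σ (y_i + y_{i+1})·c_i = -2080, so ȳ = -2080 / (6·52) = -20/3.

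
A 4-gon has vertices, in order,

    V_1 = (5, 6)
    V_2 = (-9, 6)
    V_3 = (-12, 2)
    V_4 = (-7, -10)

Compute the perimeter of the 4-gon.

52

|V_1V_2| = √((-14)² + (0)²) = √196 = 14
|V_2V_3| = √((-3)² + (-4)²) = √25 = 5
|V_3V_4| = √((5)² + (-12)²) = √169 = 13
|V_4V_1| = √((12)² + (16)²) = √400 = 20
Perimeter = 14 + 5 + 13 + 20 = 52.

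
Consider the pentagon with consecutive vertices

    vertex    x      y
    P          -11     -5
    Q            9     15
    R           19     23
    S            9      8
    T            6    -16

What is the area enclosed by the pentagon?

325.5

Cross-terms: -120, -78, -55, -192, -206  ⇒  Σ = -651
Area = |Σ|/2 = 325.5.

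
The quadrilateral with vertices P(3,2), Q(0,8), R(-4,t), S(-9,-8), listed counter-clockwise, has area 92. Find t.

The doubled signed area Σ (x_i y_{i+1} − x_{i+1} y_i) is linear in t.
With t=0 it equals 94; the coefficient of t is 9 (from the two edges through R).
So 9·t + 94 = 2·92 = 184 ⇒ t = 10.

10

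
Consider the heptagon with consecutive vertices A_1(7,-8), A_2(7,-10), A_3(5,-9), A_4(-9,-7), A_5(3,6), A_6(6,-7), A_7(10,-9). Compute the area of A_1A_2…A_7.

117

A_1→A_2: (7)(-10) − (7)(-8) = -14
A_2→A_3: (7)(-9) − (5)(-10) = -13
A_3→A_4: (5)(-7) − (-9)(-9) = -116
A_4→A_5: (-9)(6) − (3)(-7) = -33
A_5→A_6: (3)(-7) − (6)(6) = -57
A_6→A_7: (6)(-9) − (10)(-7) = 16
A_7→A_1: (10)(-8) − (7)(-9) = -17
Σ = -234
Area = |Σ|/2 = 117.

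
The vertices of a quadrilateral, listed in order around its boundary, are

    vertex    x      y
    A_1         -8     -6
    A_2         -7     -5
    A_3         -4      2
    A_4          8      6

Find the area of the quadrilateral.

38

Σ = (-2) + (-34) + (-40) + (0) = -76
Area = |Σ|/2 = 38.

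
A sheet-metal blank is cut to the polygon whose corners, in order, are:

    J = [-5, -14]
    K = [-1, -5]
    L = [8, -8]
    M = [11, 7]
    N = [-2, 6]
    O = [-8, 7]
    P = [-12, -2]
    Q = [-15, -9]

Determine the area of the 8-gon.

J→K: (-5)(-5) − (-1)(-14) = 11
K→L: (-1)(-8) − (8)(-5) = 48
L→M: (8)(7) − (11)(-8) = 144
M→N: (11)(6) − (-2)(7) = 80
N→O: (-2)(7) − (-8)(6) = 34
O→P: (-8)(-2) − (-12)(7) = 100
P→Q: (-12)(-9) − (-15)(-2) = 78
Q→J: (-15)(-14) − (-5)(-9) = 165
Σ = 660
Area = |Σ|/2 = 330.

330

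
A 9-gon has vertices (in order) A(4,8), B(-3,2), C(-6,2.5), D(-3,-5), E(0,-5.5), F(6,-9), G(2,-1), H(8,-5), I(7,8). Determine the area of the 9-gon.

Apply Gauss's area formula: 2A = Σ (x_i·y_{i+1} − x_{i+1}·y_i), indices taken mod 9.
A→B: (4)(2) − (-3)(8) = 32
B→C: (-3)(2.5) − (-6)(2) = 4.5
C→D: (-6)(-5) − (-3)(2.5) = 37.5
D→E: (-3)(-5.5) − (0)(-5) = 16.5
E→F: (0)(-9) − (6)(-5.5) = 33
F→G: (6)(-1) − (2)(-9) = 12
G→H: (2)(-5) − (8)(-1) = -2
H→I: (8)(8) − (7)(-5) = 99
I→A: (7)(8) − (4)(8) = 24
Σ = 256.5
Area = |Σ|/2 = 128.25.

128.25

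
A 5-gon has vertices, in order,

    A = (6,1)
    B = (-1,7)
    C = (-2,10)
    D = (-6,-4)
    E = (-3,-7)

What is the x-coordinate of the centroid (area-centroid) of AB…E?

Apply Gauss's area formula. First the cross-terms c_i = x_i·y_{i+1} − x_{i+1}·y_i:
  43, 4, 68, 30, 39  ⇒  2A = 184, A = 92.
Then Σ (x_i + x_{i+1})·c_i = -494, so x̄ = -494 / (6·92) = -247/276.

-247/276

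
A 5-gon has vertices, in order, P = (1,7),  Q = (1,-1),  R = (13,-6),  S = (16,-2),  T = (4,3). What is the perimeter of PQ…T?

44

|PQ| = √((0)² + (-8)²) = √64 = 8
|QR| = √((12)² + (-5)²) = √169 = 13
|RS| = √((3)² + (4)²) = √25 = 5
|ST| = √((-12)² + (5)²) = √169 = 13
|TP| = √((-3)² + (4)²) = √25 = 5
Perimeter = 8 + 13 + 5 + 13 + 5 = 44.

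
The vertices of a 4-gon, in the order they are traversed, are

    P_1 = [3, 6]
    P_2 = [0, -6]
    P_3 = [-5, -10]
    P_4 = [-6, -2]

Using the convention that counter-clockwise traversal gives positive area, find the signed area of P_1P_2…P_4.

-64

Apply the shoelace (surveyor's) formula: 2A = Σ (x_i·y_{i+1} − x_{i+1}·y_i), indices taken mod 4.
Σ = (-18) + (-30) + (-50) + (-30) = -128
Signed area = Σ/2 = -64 (negative ⇒ clockwise traversal).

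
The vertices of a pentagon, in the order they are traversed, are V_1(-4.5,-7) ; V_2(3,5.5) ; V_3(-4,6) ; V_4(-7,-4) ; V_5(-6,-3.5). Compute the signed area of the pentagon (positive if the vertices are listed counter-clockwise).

60.5

Apply the shoelace formula: 2A = Σ (x_i·y_{i+1} − x_{i+1}·y_i), indices taken mod 5.
V_1→V_2: (-4.5)(5.5) − (3)(-7) = -3.75
V_2→V_3: (3)(6) − (-4)(5.5) = 40
V_3→V_4: (-4)(-4) − (-7)(6) = 58
V_4→V_5: (-7)(-3.5) − (-6)(-4) = 0.5
V_5→V_1: (-6)(-7) − (-4.5)(-3.5) = 26.25
Σ = 121
Signed area = Σ/2 = 60.5 (positive ⇒ counter-clockwise traversal).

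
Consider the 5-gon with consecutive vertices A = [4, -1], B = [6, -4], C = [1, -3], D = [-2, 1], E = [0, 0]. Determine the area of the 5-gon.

14.5

Apply the shoelace formula: 2A = Σ (x_i·y_{i+1} − x_{i+1}·y_i), indices taken mod 5.
Σ = (-10) + (-14) + (-5) + (0) + (0) = -29
Area = |Σ|/2 = 14.5.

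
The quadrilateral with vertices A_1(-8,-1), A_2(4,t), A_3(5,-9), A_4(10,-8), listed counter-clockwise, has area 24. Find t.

The doubled signed area Σ (x_i y_{i+1} − x_{i+1} y_i) is linear in t.
With t=0 it equals -56; the coefficient of t is -13 (from the two edges through A_2).
So -13·t + -56 = 2·24 = 48 ⇒ t = -8.

-8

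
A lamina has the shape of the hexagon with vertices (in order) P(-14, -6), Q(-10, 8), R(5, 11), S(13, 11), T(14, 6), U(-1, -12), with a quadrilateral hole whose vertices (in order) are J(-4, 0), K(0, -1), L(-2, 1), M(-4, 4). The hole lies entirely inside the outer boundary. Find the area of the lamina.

Outer boundary:
Σ = (-172) + (-150) + (-88) + (-76) + (-162) + (-162) = -810
Area = |Σ|/2 = 405.
Hole:
Σ = (4) + (-2) + (-4) + (16) = 14
Area = |Σ|/2 = 7.
Net area = 405 − 7 = 398.

398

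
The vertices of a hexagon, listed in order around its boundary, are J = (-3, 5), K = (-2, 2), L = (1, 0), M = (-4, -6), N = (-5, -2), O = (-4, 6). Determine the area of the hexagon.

33

Apply the surveyor's formula: 2A = Σ (x_i·y_{i+1} − x_{i+1}·y_i), indices taken mod 6.
Cross-terms: 4, -2, -6, -22, -38, -2  ⇒  Σ = -66
Area = |Σ|/2 = 33.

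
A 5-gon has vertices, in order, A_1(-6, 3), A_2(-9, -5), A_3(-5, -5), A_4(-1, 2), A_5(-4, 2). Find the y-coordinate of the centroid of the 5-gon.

-245/204

Apply Gauss's area formula. First the cross-terms c_i = x_i·y_{i+1} − x_{i+1}·y_i:
  57, 20, -15, 6, 0  ⇒  2A = 68, A = 34.
Then Σ (y_i + y_{i+1})·c_i = -245, so ȳ = -245 / (6·34) = -245/204.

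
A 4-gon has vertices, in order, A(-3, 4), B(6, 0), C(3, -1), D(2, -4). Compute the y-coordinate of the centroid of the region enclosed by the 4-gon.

10/33

Apply the shoelace (surveyor's) formula. First the cross-terms c_i = x_i·y_{i+1} − x_{i+1}·y_i:
  -24, -6, -10, -4  ⇒  2A = -44, A = -22.
Then Σ (y_i + y_{i+1})·c_i = -40, so ȳ = -40 / (6·(-22)) = 10/33.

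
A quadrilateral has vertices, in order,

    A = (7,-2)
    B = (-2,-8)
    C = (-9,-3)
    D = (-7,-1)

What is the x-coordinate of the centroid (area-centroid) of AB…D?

-206/117

Apply the surveyor's formula. First the cross-terms c_i = x_i·y_{i+1} − x_{i+1}·y_i:
  -60, -66, -12, 21  ⇒  2A = -117, A = -58.5.
Then Σ (x_i + x_{i+1})·c_i = 618, so x̄ = 618 / (6·(-58.5)) = -206/117.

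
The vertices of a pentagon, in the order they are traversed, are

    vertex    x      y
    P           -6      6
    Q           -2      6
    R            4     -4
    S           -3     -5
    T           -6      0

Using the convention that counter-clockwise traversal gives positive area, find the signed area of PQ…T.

-69

Σ = (-24) + (-16) + (-32) + (-30) + (-36) = -138
Signed area = Σ/2 = -69 (negative ⇒ clockwise traversal).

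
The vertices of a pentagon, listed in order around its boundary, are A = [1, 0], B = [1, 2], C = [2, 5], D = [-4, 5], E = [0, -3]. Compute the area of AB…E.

Apply the shoelace (surveyor's) formula: 2A = Σ (x_i·y_{i+1} − x_{i+1}·y_i), indices taken mod 5.
A→B: (1)(2) − (1)(0) = 2
B→C: (1)(5) − (2)(2) = 1
C→D: (2)(5) − (-4)(5) = 30
D→E: (-4)(-3) − (0)(5) = 12
E→A: (0)(0) − (1)(-3) = 3
Σ = 48
Area = |Σ|/2 = 24.

24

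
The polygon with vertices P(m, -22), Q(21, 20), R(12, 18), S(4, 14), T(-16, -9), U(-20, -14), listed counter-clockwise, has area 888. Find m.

12

The doubled signed area Σ (x_i y_{i+1} − x_{i+1} y_i) is linear in m.
With m=0 it equals 1368; the coefficient of m is 34 (from the two edges through P).
So 34·m + 1368 = 2·888 = 1776 ⇒ m = 12.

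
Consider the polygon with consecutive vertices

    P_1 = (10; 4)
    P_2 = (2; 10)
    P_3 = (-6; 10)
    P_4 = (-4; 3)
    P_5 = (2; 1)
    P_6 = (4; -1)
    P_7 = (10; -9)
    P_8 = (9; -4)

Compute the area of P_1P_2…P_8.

Apply the surveyor's formula: 2A = Σ (x_i·y_{i+1} − x_{i+1}·y_i), indices taken mod 8.
P_1→P_2: (10)(10) − (2)(4) = 92
P_2→P_3: (2)(10) − (-6)(10) = 80
P_3→P_4: (-6)(3) − (-4)(10) = 22
P_4→P_5: (-4)(1) − (2)(3) = -10
P_5→P_6: (2)(-1) − (4)(1) = -6
P_6→P_7: (4)(-9) − (10)(-1) = -26
P_7→P_8: (10)(-4) − (9)(-9) = 41
P_8→P_1: (9)(4) − (10)(-4) = 76
Σ = 269
Area = |Σ|/2 = 134.5.

134.5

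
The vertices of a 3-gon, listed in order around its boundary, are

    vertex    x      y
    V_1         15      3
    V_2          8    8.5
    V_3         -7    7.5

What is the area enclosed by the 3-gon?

44.75

V_1→V_2: (15)(8.5) − (8)(3) = 103.5
V_2→V_3: (8)(7.5) − (-7)(8.5) = 119.5
V_3→V_1: (-7)(3) − (15)(7.5) = -133.5
Σ = 89.5
Area = |Σ|/2 = 44.75.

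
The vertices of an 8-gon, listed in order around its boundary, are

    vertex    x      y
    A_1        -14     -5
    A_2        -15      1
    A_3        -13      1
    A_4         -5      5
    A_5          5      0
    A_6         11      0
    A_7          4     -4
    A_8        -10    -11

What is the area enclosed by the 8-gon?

204

Apply the shoelace (surveyor's) formula: 2A = Σ (x_i·y_{i+1} − x_{i+1}·y_i), indices taken mod 8.
Cross-terms: -89, -2, -60, -25, 0, -44, -84, -104  ⇒  Σ = -408
Area = |Σ|/2 = 204.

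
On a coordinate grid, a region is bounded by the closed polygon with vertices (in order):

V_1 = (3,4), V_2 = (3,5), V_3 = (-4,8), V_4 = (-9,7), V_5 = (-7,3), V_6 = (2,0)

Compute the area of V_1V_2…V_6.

57.5

Apply the shoelace formula: 2A = Σ (x_i·y_{i+1} − x_{i+1}·y_i), indices taken mod 6.
Cross-terms: 3, 44, 44, 22, -6, 8  ⇒  Σ = 115
Area = |Σ|/2 = 57.5.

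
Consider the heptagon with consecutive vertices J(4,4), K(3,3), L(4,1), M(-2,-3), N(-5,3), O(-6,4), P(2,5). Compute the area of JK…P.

Apply Gauss's area formula: 2A = Σ (x_i·y_{i+1} − x_{i+1}·y_i), indices taken mod 7.
Σ = (0) + (-9) + (-10) + (-21) + (-2) + (-38) + (-12) = -92
Area = |Σ|/2 = 46.

46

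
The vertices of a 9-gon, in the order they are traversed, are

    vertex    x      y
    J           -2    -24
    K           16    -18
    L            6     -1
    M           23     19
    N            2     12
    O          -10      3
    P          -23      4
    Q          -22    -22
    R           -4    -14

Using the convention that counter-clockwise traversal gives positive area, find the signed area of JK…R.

J→K: (-2)(-18) − (16)(-24) = 420
K→L: (16)(-1) − (6)(-18) = 92
L→M: (6)(19) − (23)(-1) = 137
M→N: (23)(12) − (2)(19) = 238
N→O: (2)(3) − (-10)(12) = 126
O→P: (-10)(4) − (-23)(3) = 29
P→Q: (-23)(-22) − (-22)(4) = 594
Q→R: (-22)(-14) − (-4)(-22) = 220
R→J: (-4)(-24) − (-2)(-14) = 68
Σ = 1924
Signed area = Σ/2 = 962 (positive ⇒ counter-clockwise traversal).

962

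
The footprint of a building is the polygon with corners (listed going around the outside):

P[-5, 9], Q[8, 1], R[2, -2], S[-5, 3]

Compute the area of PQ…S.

Σ = (-77) + (-18) + (-4) + (-30) = -129
Area = |Σ|/2 = 64.5.

64.5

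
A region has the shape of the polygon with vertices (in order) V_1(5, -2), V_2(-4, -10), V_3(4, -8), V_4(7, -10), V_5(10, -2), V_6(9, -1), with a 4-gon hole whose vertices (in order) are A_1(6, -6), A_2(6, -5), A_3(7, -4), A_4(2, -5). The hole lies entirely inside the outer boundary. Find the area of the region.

51.5

Outer boundary:
Apply the shoelace (surveyor's) formula: 2A = Σ (x_i·y_{i+1} − x_{i+1}·y_i), indices taken mod 6.
Σ = (-58) + (72) + (16) + (86) + (8) + (-13) = 111
Area = |Σ|/2 = 55.5.
Hole:
Apply the surveyor's formula: 2A = Σ (x_i·y_{i+1} − x_{i+1}·y_i), indices taken mod 4.
Σ = (6) + (11) + (-27) + (18) = 8
Area = |Σ|/2 = 4.
Net area = 55.5 − 4 = 51.5.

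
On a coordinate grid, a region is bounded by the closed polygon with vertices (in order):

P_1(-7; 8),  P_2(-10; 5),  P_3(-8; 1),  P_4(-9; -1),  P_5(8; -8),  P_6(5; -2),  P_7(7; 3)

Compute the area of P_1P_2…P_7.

151

Σ = (45) + (30) + (17) + (80) + (24) + (29) + (77) = 302
Area = |Σ|/2 = 151.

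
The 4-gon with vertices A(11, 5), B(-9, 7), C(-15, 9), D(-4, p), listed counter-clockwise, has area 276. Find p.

Write out the shoelace sum; only the two edges meeting at D involve p:
2·Area = [((-15)·p − (-4)·9) + ((-4)·5 − 11·p)] + 146
       = -26·p + 162 = 552
⇒ p = -15.

-15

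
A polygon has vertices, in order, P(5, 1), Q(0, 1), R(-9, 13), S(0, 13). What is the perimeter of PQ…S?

|PQ| = √((-5)² + (0)²) = √25 = 5
|QR| = √((-9)² + (12)²) = √225 = 15
|RS| = √((9)² + (0)²) = √81 = 9
|SP| = √((5)² + (-12)²) = √169 = 13
Perimeter = 5 + 15 + 9 + 13 = 42.

42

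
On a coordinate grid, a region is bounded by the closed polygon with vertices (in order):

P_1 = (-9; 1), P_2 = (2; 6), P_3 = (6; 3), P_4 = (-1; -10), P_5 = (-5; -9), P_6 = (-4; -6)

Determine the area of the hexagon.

124

Apply Gauss's area formula: 2A = Σ (x_i·y_{i+1} − x_{i+1}·y_i), indices taken mod 6.
Σ = (-56) + (-30) + (-57) + (-41) + (-6) + (-58) = -248
Area = |Σ|/2 = 124.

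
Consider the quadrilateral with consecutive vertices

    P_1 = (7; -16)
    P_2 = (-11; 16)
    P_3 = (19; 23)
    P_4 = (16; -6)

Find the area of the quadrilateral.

658.5

Σ = (-64) + (-557) + (-482) + (-214) = -1317
Area = |Σ|/2 = 658.5.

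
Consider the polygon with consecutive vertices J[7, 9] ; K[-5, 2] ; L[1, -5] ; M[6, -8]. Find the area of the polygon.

J→K: (7)(2) − (-5)(9) = 59
K→L: (-5)(-5) − (1)(2) = 23
L→M: (1)(-8) − (6)(-5) = 22
M→J: (6)(9) − (7)(-8) = 110
Σ = 214
Area = |Σ|/2 = 107.

107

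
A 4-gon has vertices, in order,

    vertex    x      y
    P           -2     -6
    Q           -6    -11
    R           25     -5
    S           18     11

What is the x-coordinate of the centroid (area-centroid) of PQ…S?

3371/285

Apply Gauss's area formula. First the cross-terms c_i = x_i·y_{i+1} − x_{i+1}·y_i:
  -14, 305, 365, -86  ⇒  2A = 570, A = 285.
Then Σ (x_i + x_{i+1})·c_i = 20226, so x̄ = 20226 / (6·285) = 3371/285.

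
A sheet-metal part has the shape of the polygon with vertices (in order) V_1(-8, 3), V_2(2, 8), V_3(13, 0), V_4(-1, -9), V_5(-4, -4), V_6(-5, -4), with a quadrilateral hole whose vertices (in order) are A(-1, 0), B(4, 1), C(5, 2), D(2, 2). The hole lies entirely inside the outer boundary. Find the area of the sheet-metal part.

Outer boundary:
Apply the surveyor's formula: 2A = Σ (x_i·y_{i+1} − x_{i+1}·y_i), indices taken mod 6.
V_1→V_2: (-8)(8) − (2)(3) = -70
V_2→V_3: (2)(0) − (13)(8) = -104
V_3→V_4: (13)(-9) − (-1)(0) = -117
V_4→V_5: (-1)(-4) − (-4)(-9) = -32
V_5→V_6: (-4)(-4) − (-5)(-4) = -4
V_6→V_1: (-5)(3) − (-8)(-4) = -47
Σ = -374
Area = |Σ|/2 = 187.
Hole:
Apply Gauss's area formula: 2A = Σ (x_i·y_{i+1} − x_{i+1}·y_i), indices taken mod 4.
Σ = (-1) + (3) + (6) + (2) = 10
Area = |Σ|/2 = 5.
Net area = 187 − 5 = 182.

182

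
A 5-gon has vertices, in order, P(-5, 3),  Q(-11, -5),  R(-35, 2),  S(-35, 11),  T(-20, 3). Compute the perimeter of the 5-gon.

|PQ| = √((-6)² + (-8)²) = √100 = 10
|QR| = √((-24)² + (7)²) = √625 = 25
|RS| = √((0)² + (9)²) = √81 = 9
|ST| = √((15)² + (-8)²) = √289 = 17
|TP| = √((15)² + (0)²) = √225 = 15
Perimeter = 10 + 25 + 9 + 17 + 15 = 76.

76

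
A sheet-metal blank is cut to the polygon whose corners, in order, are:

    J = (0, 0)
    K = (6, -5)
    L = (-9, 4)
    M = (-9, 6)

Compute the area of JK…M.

19.5

J→K: (0)(-5) − (6)(0) = 0
K→L: (6)(4) − (-9)(-5) = -21
L→M: (-9)(6) − (-9)(4) = -18
M→J: (-9)(0) − (0)(6) = 0
Σ = -39
Area = |Σ|/2 = 19.5.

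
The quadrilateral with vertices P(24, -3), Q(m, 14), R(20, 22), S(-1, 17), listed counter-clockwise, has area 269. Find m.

The doubled signed area Σ (x_i y_{i+1} − x_{i+1} y_i) is linear in m.
With m=0 it equals 13; the coefficient of m is 25 (from the two edges through Q).
So 25·m + 13 = 2·269 = 538 ⇒ m = 21.

21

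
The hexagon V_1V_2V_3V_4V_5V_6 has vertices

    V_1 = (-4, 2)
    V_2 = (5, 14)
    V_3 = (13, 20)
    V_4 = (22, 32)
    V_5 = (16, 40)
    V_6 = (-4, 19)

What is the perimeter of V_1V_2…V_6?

|V_1V_2| = √((9)² + (12)²) = √225 = 15
|V_2V_3| = √((8)² + (6)²) = √100 = 10
|V_3V_4| = √((9)² + (12)²) = √225 = 15
|V_4V_5| = √((-6)² + (8)²) = √100 = 10
|V_5V_6| = √((-20)² + (-21)²) = √841 = 29
|V_6V_1| = √((0)² + (-17)²) = √289 = 17
Perimeter = 15 + 10 + 15 + 10 + 29 + 17 = 96.

96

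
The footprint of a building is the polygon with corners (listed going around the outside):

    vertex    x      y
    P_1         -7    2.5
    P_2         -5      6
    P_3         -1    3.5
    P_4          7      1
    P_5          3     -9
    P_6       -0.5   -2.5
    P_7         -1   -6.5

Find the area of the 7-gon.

Apply Gauss's area formula: 2A = Σ (x_i·y_{i+1} − x_{i+1}·y_i), indices taken mod 7.
Cross-terms: -29.5, -11.5, -25.5, -66, -12, 0.75, -48  ⇒  Σ = -191.75
Area = |Σ|/2 = 95.875.

95.875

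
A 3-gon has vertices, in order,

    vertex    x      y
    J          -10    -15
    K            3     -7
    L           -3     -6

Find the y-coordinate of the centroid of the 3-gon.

Apply the surveyor's formula. First the cross-terms c_i = x_i·y_{i+1} − x_{i+1}·y_i:
  115, -39, -15  ⇒  2A = 61, A = 30.5.
Then Σ (y_i + y_{i+1})·c_i = -1708, so ȳ = -1708 / (6·30.5) = -28/3.

-28/3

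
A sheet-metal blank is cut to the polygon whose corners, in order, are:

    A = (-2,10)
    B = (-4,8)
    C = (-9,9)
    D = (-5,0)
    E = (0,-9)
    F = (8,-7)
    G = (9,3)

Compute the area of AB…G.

202.5

Apply the surveyor's formula: 2A = Σ (x_i·y_{i+1} − x_{i+1}·y_i), indices taken mod 7.
Σ = (24) + (36) + (45) + (45) + (72) + (87) + (96) = 405
Area = |Σ|/2 = 202.5.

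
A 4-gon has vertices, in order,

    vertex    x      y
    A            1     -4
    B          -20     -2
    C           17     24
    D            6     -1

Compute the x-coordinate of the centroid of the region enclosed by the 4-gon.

121/267

Apply the shoelace formula. First the cross-terms c_i = x_i·y_{i+1} − x_{i+1}·y_i:
  -82, -446, -161, -23  ⇒  2A = -712, A = -356.
Then Σ (x_i + x_{i+1})·c_i = -968, so x̄ = -968 / (6·(-356)) = 121/267.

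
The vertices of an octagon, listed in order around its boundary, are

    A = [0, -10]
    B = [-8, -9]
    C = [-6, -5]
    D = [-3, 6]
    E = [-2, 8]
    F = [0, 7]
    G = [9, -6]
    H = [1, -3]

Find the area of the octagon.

Apply the shoelace formula: 2A = Σ (x_i·y_{i+1} − x_{i+1}·y_i), indices taken mod 8.
Cross-terms: -80, -14, -51, -12, -14, -63, -21, -10  ⇒  Σ = -265
Area = |Σ|/2 = 132.5.

132.5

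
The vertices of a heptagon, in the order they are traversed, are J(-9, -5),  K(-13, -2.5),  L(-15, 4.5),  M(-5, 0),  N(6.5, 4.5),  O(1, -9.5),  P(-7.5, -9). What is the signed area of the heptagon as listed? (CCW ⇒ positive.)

-164.25

Cross-terms: -42.5, -96, 22.5, -22.5, -66.25, -80.25, -43.5  ⇒  Σ = -328.5
Signed area = Σ/2 = -164.25 (negative ⇒ clockwise traversal).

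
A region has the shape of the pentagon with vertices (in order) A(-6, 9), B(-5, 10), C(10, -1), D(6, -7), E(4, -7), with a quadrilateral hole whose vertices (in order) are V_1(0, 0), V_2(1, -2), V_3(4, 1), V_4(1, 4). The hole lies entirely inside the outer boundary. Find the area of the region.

85

Outer boundary:
Cross-terms: -15, -95, -64, -14, -6  ⇒  Σ = -194
Area = |Σ|/2 = 97.
Hole:
V_1→V_2: (0)(-2) − (1)(0) = 0
V_2→V_3: (1)(1) − (4)(-2) = 9
V_3→V_4: (4)(4) − (1)(1) = 15
V_4→V_1: (1)(0) − (0)(4) = 0
Σ = 24
Area = |Σ|/2 = 12.
Net area = 97 − 12 = 85.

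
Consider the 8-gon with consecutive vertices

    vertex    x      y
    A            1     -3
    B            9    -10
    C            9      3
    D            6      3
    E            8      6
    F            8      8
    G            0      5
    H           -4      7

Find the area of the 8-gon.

Σ = (17) + (117) + (9) + (12) + (16) + (40) + (20) + (5) = 236
Area = |Σ|/2 = 118.

118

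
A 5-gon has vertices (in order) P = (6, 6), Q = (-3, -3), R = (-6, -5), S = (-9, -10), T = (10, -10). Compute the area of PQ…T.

Cross-terms: 0, -3, 15, 190, 120  ⇒  Σ = 322
Area = |Σ|/2 = 161.

161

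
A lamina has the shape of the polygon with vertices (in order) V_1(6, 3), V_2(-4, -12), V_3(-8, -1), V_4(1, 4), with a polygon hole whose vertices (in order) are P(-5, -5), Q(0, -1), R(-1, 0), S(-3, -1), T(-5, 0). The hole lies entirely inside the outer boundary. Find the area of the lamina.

89.5

Outer boundary:
Apply the shoelace formula: 2A = Σ (x_i·y_{i+1} − x_{i+1}·y_i), indices taken mod 4.
Σ = (-60) + (-92) + (-31) + (-21) = -204
Area = |Σ|/2 = 102.
Hole:
Apply the surveyor's formula: 2A = Σ (x_i·y_{i+1} − x_{i+1}·y_i), indices taken mod 5.
Cross-terms: 5, -1, 1, -5, 25  ⇒  Σ = 25
Area = |Σ|/2 = 12.5.
Net area = 102 − 12.5 = 89.5.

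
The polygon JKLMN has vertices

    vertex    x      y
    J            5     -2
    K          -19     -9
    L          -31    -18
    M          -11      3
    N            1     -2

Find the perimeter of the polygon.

86

|JK| = √((-24)² + (-7)²) = √625 = 25
|KL| = √((-12)² + (-9)²) = √225 = 15
|LM| = √((20)² + (21)²) = √841 = 29
|MN| = √((12)² + (-5)²) = √169 = 13
|NJ| = √((4)² + (0)²) = √16 = 4
Perimeter = 25 + 15 + 29 + 13 + 4 = 86.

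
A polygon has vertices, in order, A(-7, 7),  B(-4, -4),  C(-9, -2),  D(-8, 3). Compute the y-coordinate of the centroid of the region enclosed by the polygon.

0.38

Apply the shoelace formula. First the cross-terms c_i = x_i·y_{i+1} − x_{i+1}·y_i:
  56, -28, -43, -35  ⇒  2A = -50, A = -25.
Then Σ (y_i + y_{i+1})·c_i = -57, so ȳ = -57 / (6·(-25)) = 0.38.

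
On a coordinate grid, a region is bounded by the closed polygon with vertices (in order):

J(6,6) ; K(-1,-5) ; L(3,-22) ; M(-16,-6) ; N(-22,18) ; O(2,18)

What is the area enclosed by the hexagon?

Apply the shoelace formula: 2A = Σ (x_i·y_{i+1} − x_{i+1}·y_i), indices taken mod 6.
Σ = (-24) + (37) + (-370) + (-420) + (-432) + (-96) = -1305
Area = |Σ|/2 = 652.5.

652.5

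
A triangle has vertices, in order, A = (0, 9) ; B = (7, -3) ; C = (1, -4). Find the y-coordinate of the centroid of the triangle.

Apply the shoelace (surveyor's) formula. First the cross-terms c_i = x_i·y_{i+1} − x_{i+1}·y_i:
  -63, -25, 9  ⇒  2A = -79, A = -39.5.
Then Σ (y_i + y_{i+1})·c_i = -158, so ȳ = -158 / (6·(-39.5)) = 2/3.

2/3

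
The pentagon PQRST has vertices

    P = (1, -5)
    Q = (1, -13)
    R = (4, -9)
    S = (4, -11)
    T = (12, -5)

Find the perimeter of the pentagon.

36

|PQ| = √((0)² + (-8)²) = √64 = 8
|QR| = √((3)² + (4)²) = √25 = 5
|RS| = √((0)² + (-2)²) = √4 = 2
|ST| = √((8)² + (6)²) = √100 = 10
|TP| = √((-11)² + (0)²) = √121 = 11
Perimeter = 8 + 5 + 2 + 10 + 11 = 36.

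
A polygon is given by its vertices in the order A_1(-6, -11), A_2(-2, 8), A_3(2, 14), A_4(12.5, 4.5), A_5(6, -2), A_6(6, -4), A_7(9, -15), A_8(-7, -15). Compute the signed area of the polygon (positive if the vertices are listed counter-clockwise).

-325.5

Apply the surveyor's formula: 2A = Σ (x_i·y_{i+1} − x_{i+1}·y_i), indices taken mod 8.
Σ = (-70) + (-44) + (-166) + (-52) + (-12) + (-54) + (-240) + (-13) = -651
Signed area = Σ/2 = -325.5 (negative ⇒ clockwise traversal).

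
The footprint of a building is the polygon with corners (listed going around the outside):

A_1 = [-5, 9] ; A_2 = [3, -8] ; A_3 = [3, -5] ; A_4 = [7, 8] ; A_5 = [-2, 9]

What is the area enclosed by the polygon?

Apply the shoelace (surveyor's) formula: 2A = Σ (x_i·y_{i+1} − x_{i+1}·y_i), indices taken mod 5.
Σ = (13) + (9) + (59) + (79) + (27) = 187
Area = |Σ|/2 = 93.5.

93.5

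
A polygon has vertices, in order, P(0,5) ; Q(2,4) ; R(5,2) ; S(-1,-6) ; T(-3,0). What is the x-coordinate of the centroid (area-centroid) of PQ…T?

127/261

Apply the shoelace formula. First the cross-terms c_i = x_i·y_{i+1} − x_{i+1}·y_i:
  -10, -16, -28, -18, -15  ⇒  2A = -87, A = -43.5.
Then Σ (x_i + x_{i+1})·c_i = -127, so x̄ = -127 / (6·(-43.5)) = 127/261.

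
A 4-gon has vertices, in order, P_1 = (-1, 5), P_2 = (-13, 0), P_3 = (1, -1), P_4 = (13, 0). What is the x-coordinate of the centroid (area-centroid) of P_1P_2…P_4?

-2/9

Apply the shoelace formula. First the cross-terms c_i = x_i·y_{i+1} − x_{i+1}·y_i:
  65, 13, 13, 65  ⇒  2A = 156, A = 78.
Then Σ (x_i + x_{i+1})·c_i = -104, so x̄ = -104 / (6·78) = -2/9.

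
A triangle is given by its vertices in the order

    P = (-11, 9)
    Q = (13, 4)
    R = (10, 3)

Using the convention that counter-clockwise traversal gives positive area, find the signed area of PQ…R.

Apply the surveyor's formula: 2A = Σ (x_i·y_{i+1} − x_{i+1}·y_i), indices taken mod 3.
Σ = (-161) + (-1) + (123) = -39
Signed area = Σ/2 = -19.5 (negative ⇒ clockwise traversal).

-19.5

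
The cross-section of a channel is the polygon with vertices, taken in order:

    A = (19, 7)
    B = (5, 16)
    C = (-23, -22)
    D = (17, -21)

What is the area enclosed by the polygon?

Apply the shoelace (surveyor's) formula: 2A = Σ (x_i·y_{i+1} − x_{i+1}·y_i), indices taken mod 4.
Σ = (269) + (258) + (857) + (518) = 1902
Area = |Σ|/2 = 951.

951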